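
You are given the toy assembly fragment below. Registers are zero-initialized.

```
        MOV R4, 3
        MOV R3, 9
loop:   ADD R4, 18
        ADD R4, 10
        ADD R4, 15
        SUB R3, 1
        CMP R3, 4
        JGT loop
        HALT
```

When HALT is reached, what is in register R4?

R4=3
R3=9
R4=3+18=21
R4=21+10=31
R4=31+15=46
R3=9-1=8
CMP R3, 4  (cmp 8,4)
JGT loop: taken
R4=46+18=64
R4=64+10=74
R4=74+15=89
R3=8-1=7
CMP R3, 4  (cmp 7,4)
JGT loop: taken
R4=89+18=107
R4=107+10=117
R4=117+15=132
R3=7-1=6
CMP R3, 4  (cmp 6,4)
JGT loop: taken
R4=132+18=150
R4=150+10=160
R4=160+15=175
R3=6-1=5
CMP R3, 4  (cmp 5,4)
JGT loop: taken
R4=175+18=193
R4=193+10=203
R4=203+15=218
R3=5-1=4
CMP R3, 4  (cmp 4,4)
JGT loop: not taken
halt.

218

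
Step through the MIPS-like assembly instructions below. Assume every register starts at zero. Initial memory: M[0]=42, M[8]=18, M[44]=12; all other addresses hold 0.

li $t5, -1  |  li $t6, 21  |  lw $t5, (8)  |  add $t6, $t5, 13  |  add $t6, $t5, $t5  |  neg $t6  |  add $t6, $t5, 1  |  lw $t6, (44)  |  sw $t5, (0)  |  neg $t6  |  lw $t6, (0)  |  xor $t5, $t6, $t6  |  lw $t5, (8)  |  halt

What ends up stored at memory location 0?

$t5=-1
$t6=21
$t5=M[8]=18
$t6=18+13=31
$t6=18+18=36
$t6=-(36)=-36
$t6=18+1=19
$t6=M[44]=12
sw $t5, (0) → M[0]=18
$t6=-(12)=-12
$t6=M[0]=18
$t5=18^18=0
$t5=M[8]=18
halt.

18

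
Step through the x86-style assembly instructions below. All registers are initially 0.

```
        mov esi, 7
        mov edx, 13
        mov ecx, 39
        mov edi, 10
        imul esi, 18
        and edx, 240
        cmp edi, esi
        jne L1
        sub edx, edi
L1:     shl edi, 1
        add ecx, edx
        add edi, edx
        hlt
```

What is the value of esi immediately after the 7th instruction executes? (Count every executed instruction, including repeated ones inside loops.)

126

mov esi, 7 → esi=7
mov edx, 13 → edx=13
mov ecx, 39 → ecx=39
mov edi, 10 → edi=10
imul esi, 18 → esi=7*18=126
and edx, 240 → edx=13&240=0
cmp edi, esi  (cmp 10,126)
After step 7: esi = 126.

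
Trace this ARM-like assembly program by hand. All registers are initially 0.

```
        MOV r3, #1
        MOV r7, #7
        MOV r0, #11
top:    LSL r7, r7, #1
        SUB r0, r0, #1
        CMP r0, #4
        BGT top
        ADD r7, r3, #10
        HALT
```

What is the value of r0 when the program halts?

r3=1
r7=7
r0=11
r7=7<<1=14
r0=11-1=10
CMP r0, #4  (cmp 10,4)
BGT top: taken
r7=14<<1=28
r0=10-1=9
CMP r0, #4  (cmp 9,4)
BGT top: taken
r7=28<<1=56
r0=9-1=8
CMP r0, #4  (cmp 8,4)
BGT top: taken
r7=56<<1=112
r0=8-1=7
CMP r0, #4  (cmp 7,4)
BGT top: taken
r7=112<<1=224
r0=7-1=6
CMP r0, #4  (cmp 6,4)
BGT top: taken
r7=224<<1=448
r0=6-1=5
CMP r0, #4  (cmp 5,4)
BGT top: taken
r7=448<<1=896
r0=5-1=4
CMP r0, #4  (cmp 4,4)
BGT top: not taken
r7=1+10=11
halt.

4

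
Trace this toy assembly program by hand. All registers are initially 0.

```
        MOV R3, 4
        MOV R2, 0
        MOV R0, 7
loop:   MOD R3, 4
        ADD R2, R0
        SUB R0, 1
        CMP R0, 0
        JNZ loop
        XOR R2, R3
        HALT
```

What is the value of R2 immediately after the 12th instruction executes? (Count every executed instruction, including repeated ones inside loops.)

after MOV R3, 4: R3=4
after MOV R2, 0: R2=0
after MOV R0, 7: R0=7
after MOD R3, 4: R3=4%4=0
after ADD R2, R0: R2=0+7=7
after SUB R0, 1: R0=7-1=6
CMP R0, 0  (cmp 6,0)
JNZ loop: taken
after MOD R3, 4: R3=0%4=0
after ADD R2, R0: R2=7+6=13
after SUB R0, 1: R0=6-1=5
CMP R0, 0  (cmp 5,0)
After step 12: R2 = 13.

13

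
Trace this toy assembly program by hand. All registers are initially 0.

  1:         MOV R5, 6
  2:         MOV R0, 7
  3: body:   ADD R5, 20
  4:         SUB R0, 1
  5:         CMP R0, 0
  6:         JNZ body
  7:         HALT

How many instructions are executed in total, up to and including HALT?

after MOV R5, 6: R5=6
after MOV R0, 7: R0=7
after ADD R5, 20: R5=6+20=26
after SUB R0, 1: R0=7-1=6
CMP R0, 0  (cmp 6,0)
JNZ body: taken
after ADD R5, 20: R5=26+20=46
after SUB R0, 1: R0=6-1=5
CMP R0, 0  (cmp 5,0)
JNZ body: taken
after ADD R5, 20: R5=46+20=66
after SUB R0, 1: R0=5-1=4
CMP R0, 0  (cmp 4,0)
JNZ body: taken
after ADD R5, 20: R5=66+20=86
after SUB R0, 1: R0=4-1=3
CMP R0, 0  (cmp 3,0)
JNZ body: taken
after ADD R5, 20: R5=86+20=106
after SUB R0, 1: R0=3-1=2
CMP R0, 0  (cmp 2,0)
JNZ body: taken
after ADD R5, 20: R5=106+20=126
after SUB R0, 1: R0=2-1=1
CMP R0, 0  (cmp 1,0)
JNZ body: taken
after ADD R5, 20: R5=126+20=146
after SUB R0, 1: R0=1-1=0
CMP R0, 0  (cmp 0,0)
JNZ body: not taken
halt.
Total executed instructions: 31.

31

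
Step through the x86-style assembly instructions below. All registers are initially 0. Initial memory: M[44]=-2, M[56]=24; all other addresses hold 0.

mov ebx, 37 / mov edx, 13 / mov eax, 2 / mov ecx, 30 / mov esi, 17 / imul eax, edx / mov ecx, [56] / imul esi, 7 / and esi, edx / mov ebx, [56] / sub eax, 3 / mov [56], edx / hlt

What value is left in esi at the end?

5

mov ebx, 37 → ebx=37
mov edx, 13 → edx=13
mov eax, 2 → eax=2
mov ecx, 30 → ecx=30
mov esi, 17 → esi=17
imul eax, edx → eax=2*13=26
mov ecx, [56] → ecx=M[56]=24
imul esi, 7 → esi=17*7=119
and esi, edx → esi=119&13=5
mov ebx, [56] → ebx=M[56]=24
sub eax, 3 → eax=26-3=23
mov [56], edx → M[56]=13
halt.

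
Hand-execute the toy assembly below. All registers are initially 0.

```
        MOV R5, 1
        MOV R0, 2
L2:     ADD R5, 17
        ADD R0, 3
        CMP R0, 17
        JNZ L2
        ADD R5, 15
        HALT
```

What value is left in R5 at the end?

MOV R5, 1 → R5=1
MOV R0, 2 → R0=2
ADD R5, 17 → R5=1+17=18
ADD R0, 3 → R0=2+3=5
CMP R0, 17  (cmp 5,17)
JNZ L2: taken
ADD R5, 17 → R5=18+17=35
ADD R0, 3 → R0=5+3=8
CMP R0, 17  (cmp 8,17)
JNZ L2: taken
ADD R5, 17 → R5=35+17=52
ADD R0, 3 → R0=8+3=11
CMP R0, 17  (cmp 11,17)
JNZ L2: taken
ADD R5, 17 → R5=52+17=69
ADD R0, 3 → R0=11+3=14
CMP R0, 17  (cmp 14,17)
JNZ L2: taken
ADD R5, 17 → R5=69+17=86
ADD R0, 3 → R0=14+3=17
CMP R0, 17  (cmp 17,17)
JNZ L2: not taken
ADD R5, 15 → R5=86+15=101
halt.

101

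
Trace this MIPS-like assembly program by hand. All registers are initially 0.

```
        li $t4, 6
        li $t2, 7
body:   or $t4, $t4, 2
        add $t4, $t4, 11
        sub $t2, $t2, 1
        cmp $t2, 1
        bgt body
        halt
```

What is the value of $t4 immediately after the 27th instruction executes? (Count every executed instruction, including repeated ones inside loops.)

65

after li $t4, 6: $t4=6
after li $t2, 7: $t2=7
after or $t4, $t4, 2: $t4=6|2=6
after add $t4, $t4, 11: $t4=6+11=17
after sub $t2, $t2, 1: $t2=7-1=6
cmp $t2, 1  (cmp 6,1)
bgt body: taken
after or $t4, $t4, 2: $t4=17|2=19
after add $t4, $t4, 11: $t4=19+11=30
after sub $t2, $t2, 1: $t2=6-1=5
cmp $t2, 1  (cmp 5,1)
bgt body: taken
after or $t4, $t4, 2: $t4=30|2=30
after add $t4, $t4, 11: $t4=30+11=41
after sub $t2, $t2, 1: $t2=5-1=4
cmp $t2, 1  (cmp 4,1)
bgt body: taken
after or $t4, $t4, 2: $t4=41|2=43
after add $t4, $t4, 11: $t4=43+11=54
after sub $t2, $t2, 1: $t2=4-1=3
cmp $t2, 1  (cmp 3,1)
bgt body: taken
after or $t4, $t4, 2: $t4=54|2=54
after add $t4, $t4, 11: $t4=54+11=65
after sub $t2, $t2, 1: $t2=3-1=2
cmp $t2, 1  (cmp 2,1)
bgt body: taken
After step 27: $t4 = 65.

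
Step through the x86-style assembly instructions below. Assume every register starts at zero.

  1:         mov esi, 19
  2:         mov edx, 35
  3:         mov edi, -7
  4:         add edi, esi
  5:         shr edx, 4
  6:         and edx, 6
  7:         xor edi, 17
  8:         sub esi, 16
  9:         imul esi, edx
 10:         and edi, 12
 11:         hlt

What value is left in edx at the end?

after mov esi, 19: esi=19
after mov edx, 35: edx=35
after mov edi, -7: edi=-7
after add edi, esi: edi=(-7)+19=12
after shr edx, 4: edx=35>>4=2
after and edx, 6: edx=2&6=2
after xor edi, 17: edi=12^17=29
after sub esi, 16: esi=19-16=3
after imul esi, edx: esi=3*2=6
after and edi, 12: edi=29&12=12
halt.

2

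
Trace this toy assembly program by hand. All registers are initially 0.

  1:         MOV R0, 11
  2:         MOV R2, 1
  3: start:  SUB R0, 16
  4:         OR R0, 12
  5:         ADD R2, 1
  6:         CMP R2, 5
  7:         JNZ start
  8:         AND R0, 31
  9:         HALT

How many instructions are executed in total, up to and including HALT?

after MOV R0, 11: R0=11
after MOV R2, 1: R2=1
after SUB R0, 16: R0=11-16=-5
after OR R0, 12: R0=(-5)|12=-1
after ADD R2, 1: R2=1+1=2
CMP R2, 5  (cmp 2,5)
JNZ start: taken
after SUB R0, 16: R0=(-1)-16=-17
after OR R0, 12: R0=(-17)|12=-17
after ADD R2, 1: R2=2+1=3
CMP R2, 5  (cmp 3,5)
JNZ start: taken
after SUB R0, 16: R0=(-17)-16=-33
after OR R0, 12: R0=(-33)|12=-33
after ADD R2, 1: R2=3+1=4
CMP R2, 5  (cmp 4,5)
JNZ start: taken
after SUB R0, 16: R0=(-33)-16=-49
after OR R0, 12: R0=(-49)|12=-49
after ADD R2, 1: R2=4+1=5
CMP R2, 5  (cmp 5,5)
JNZ start: not taken
after AND R0, 31: R0=(-49)&31=15
halt.
Total executed instructions: 24.

24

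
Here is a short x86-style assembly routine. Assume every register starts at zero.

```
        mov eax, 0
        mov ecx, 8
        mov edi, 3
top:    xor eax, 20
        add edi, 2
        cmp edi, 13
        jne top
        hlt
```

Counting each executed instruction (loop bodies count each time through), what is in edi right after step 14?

mov eax, 0 → eax=0
mov ecx, 8 → ecx=8
mov edi, 3 → edi=3
xor eax, 20 → eax=0^20=20
add edi, 2 → edi=3+2=5
cmp edi, 13  (cmp 5,13)
jne top: taken
xor eax, 20 → eax=20^20=0
add edi, 2 → edi=5+2=7
cmp edi, 13  (cmp 7,13)
jne top: taken
xor eax, 20 → eax=0^20=20
add edi, 2 → edi=7+2=9
cmp edi, 13  (cmp 9,13)
After step 14: edi = 9.

9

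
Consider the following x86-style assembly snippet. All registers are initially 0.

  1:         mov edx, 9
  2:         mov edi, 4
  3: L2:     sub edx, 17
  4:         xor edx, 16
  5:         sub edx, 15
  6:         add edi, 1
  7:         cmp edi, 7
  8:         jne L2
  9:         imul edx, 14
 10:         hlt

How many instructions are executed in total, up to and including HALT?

edx=9
edi=4
edx=9-17=-8
edx=(-8)^16=-24
edx=(-24)-15=-39
edi=4+1=5
cmp edi, 7  (cmp 5,7)
jne L2: taken
edx=(-39)-17=-56
edx=(-56)^16=-40
edx=(-40)-15=-55
edi=5+1=6
cmp edi, 7  (cmp 6,7)
jne L2: taken
edx=(-55)-17=-72
edx=(-72)^16=-88
edx=(-88)-15=-103
edi=6+1=7
cmp edi, 7  (cmp 7,7)
jne L2: not taken
edx=(-103)*14=-1442
halt.
Total executed instructions: 22.

22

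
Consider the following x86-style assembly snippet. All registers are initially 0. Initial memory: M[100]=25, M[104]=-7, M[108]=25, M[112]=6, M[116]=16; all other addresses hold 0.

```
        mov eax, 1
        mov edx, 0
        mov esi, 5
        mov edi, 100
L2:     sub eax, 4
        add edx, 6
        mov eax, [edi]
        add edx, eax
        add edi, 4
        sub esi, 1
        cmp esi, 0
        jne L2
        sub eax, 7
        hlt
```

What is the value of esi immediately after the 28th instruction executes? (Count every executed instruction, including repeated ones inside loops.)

after mov eax, 1: eax=1
after mov edx, 0: edx=0
after mov esi, 5: esi=5
after mov edi, 100: edi=100
after sub eax, 4: eax=1-4=-3
after add edx, 6: edx=0+6=6
after mov eax, [edi]: eax=M[100]=25
after add edx, eax: edx=6+25=31
after add edi, 4: edi=100+4=104
after sub esi, 1: esi=5-1=4
cmp esi, 0  (cmp 4,0)
jne L2: taken
after sub eax, 4: eax=25-4=21
after add edx, 6: edx=31+6=37
after mov eax, [edi]: eax=M[104]=-7
after add edx, eax: edx=37+(-7)=30
after add edi, 4: edi=104+4=108
after sub esi, 1: esi=4-1=3
cmp esi, 0  (cmp 3,0)
jne L2: taken
after sub eax, 4: eax=(-7)-4=-11
after add edx, 6: edx=30+6=36
after mov eax, [edi]: eax=M[108]=25
after add edx, eax: edx=36+25=61
after add edi, 4: edi=108+4=112
after sub esi, 1: esi=3-1=2
cmp esi, 0  (cmp 2,0)
jne L2: taken
After step 28: esi = 2.

2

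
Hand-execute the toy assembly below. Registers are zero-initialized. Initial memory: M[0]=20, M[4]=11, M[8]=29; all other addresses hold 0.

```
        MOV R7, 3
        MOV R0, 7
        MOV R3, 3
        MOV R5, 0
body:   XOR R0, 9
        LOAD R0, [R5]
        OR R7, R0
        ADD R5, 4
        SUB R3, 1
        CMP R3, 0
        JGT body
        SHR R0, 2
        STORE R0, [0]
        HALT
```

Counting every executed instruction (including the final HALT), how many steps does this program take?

28

MOV R7, 3 → R7=3
MOV R0, 7 → R0=7
MOV R3, 3 → R3=3
MOV R5, 0 → R5=0
XOR R0, 9 → R0=7^9=14
LOAD R0, [R5] → R0=M[0]=20
OR R7, R0 → R7=3|20=23
ADD R5, 4 → R5=0+4=4
SUB R3, 1 → R3=3-1=2
CMP R3, 0  (cmp 2,0)
JGT body: taken
XOR R0, 9 → R0=20^9=29
LOAD R0, [R5] → R0=M[4]=11
OR R7, R0 → R7=23|11=31
ADD R5, 4 → R5=4+4=8
SUB R3, 1 → R3=2-1=1
CMP R3, 0  (cmp 1,0)
JGT body: taken
XOR R0, 9 → R0=11^9=2
LOAD R0, [R5] → R0=M[8]=29
OR R7, R0 → R7=31|29=31
ADD R5, 4 → R5=8+4=12
SUB R3, 1 → R3=1-1=0
CMP R3, 0  (cmp 0,0)
JGT body: not taken
SHR R0, 2 → R0=29>>2=7
STORE R0, [0] → M[0]=7
halt.
Total executed instructions: 28.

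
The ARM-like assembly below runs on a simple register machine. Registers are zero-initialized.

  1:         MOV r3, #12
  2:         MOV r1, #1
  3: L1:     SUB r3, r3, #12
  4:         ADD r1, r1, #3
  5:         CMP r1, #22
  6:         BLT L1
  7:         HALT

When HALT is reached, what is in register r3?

-72

after MOV r3, #12: r3=12
after MOV r1, #1: r1=1
after SUB r3, r3, #12: r3=12-12=0
after ADD r1, r1, #3: r1=1+3=4
CMP r1, #22  (cmp 4,22)
BLT L1: taken
after SUB r3, r3, #12: r3=0-12=-12
after ADD r1, r1, #3: r1=4+3=7
CMP r1, #22  (cmp 7,22)
BLT L1: taken
after SUB r3, r3, #12: r3=(-12)-12=-24
after ADD r1, r1, #3: r1=7+3=10
CMP r1, #22  (cmp 10,22)
BLT L1: taken
after SUB r3, r3, #12: r3=(-24)-12=-36
after ADD r1, r1, #3: r1=10+3=13
CMP r1, #22  (cmp 13,22)
BLT L1: taken
after SUB r3, r3, #12: r3=(-36)-12=-48
after ADD r1, r1, #3: r1=13+3=16
CMP r1, #22  (cmp 16,22)
BLT L1: taken
after SUB r3, r3, #12: r3=(-48)-12=-60
after ADD r1, r1, #3: r1=16+3=19
CMP r1, #22  (cmp 19,22)
BLT L1: taken
after SUB r3, r3, #12: r3=(-60)-12=-72
after ADD r1, r1, #3: r1=19+3=22
CMP r1, #22  (cmp 22,22)
BLT L1: not taken
halt.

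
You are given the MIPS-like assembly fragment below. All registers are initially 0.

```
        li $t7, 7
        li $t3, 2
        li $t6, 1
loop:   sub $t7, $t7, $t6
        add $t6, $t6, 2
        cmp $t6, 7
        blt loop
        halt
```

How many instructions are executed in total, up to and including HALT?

16

li $t7, 7 → $t7=7
li $t3, 2 → $t3=2
li $t6, 1 → $t6=1
sub $t7, $t7, $t6 → $t7=7-1=6
add $t6, $t6, 2 → $t6=1+2=3
cmp $t6, 7  (cmp 3,7)
blt loop: taken
sub $t7, $t7, $t6 → $t7=6-3=3
add $t6, $t6, 2 → $t6=3+2=5
cmp $t6, 7  (cmp 5,7)
blt loop: taken
sub $t7, $t7, $t6 → $t7=3-5=-2
add $t6, $t6, 2 → $t6=5+2=7
cmp $t6, 7  (cmp 7,7)
blt loop: not taken
halt.
Total executed instructions: 16.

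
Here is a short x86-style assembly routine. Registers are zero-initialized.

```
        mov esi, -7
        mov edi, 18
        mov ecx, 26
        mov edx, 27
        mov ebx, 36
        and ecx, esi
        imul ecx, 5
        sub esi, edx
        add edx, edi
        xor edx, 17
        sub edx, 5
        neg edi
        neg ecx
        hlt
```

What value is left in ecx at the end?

-120

mov esi, -7 → esi=-7
mov edi, 18 → edi=18
mov ecx, 26 → ecx=26
mov edx, 27 → edx=27
mov ebx, 36 → ebx=36
and ecx, esi → ecx=26&(-7)=24
imul ecx, 5 → ecx=24*5=120
sub esi, edx → esi=(-7)-27=-34
add edx, edi → edx=27+18=45
xor edx, 17 → edx=45^17=60
sub edx, 5 → edx=60-5=55
neg edi → edi=-(18)=-18
neg ecx → ecx=-(120)=-120
halt.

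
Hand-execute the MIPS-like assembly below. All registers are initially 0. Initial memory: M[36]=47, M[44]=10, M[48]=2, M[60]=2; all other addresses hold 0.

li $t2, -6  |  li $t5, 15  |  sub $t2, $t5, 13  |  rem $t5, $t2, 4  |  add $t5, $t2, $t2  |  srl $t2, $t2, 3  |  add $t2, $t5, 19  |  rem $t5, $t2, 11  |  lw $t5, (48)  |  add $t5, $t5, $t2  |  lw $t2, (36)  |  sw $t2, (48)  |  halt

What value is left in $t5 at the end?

li $t2, -6 → $t2=-6
li $t5, 15 → $t5=15
sub $t2, $t5, 13 → $t2=15-13=2
rem $t5, $t2, 4 → $t5=2%4=2
add $t5, $t2, $t2 → $t5=2+2=4
srl $t2, $t2, 3 → $t2=2>>3=0
add $t2, $t5, 19 → $t2=4+19=23
rem $t5, $t2, 11 → $t5=23%11=1
lw $t5, (48) → $t5=M[48]=2
add $t5, $t5, $t2 → $t5=2+23=25
lw $t2, (36) → $t2=M[36]=47
sw $t2, (48) → M[48]=47
halt.

25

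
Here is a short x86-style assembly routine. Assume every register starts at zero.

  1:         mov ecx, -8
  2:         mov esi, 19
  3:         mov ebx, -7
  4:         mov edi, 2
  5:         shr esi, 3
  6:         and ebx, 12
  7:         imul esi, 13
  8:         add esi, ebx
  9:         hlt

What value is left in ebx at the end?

8

ecx=-8
esi=19
ebx=-7
edi=2
esi=19>>3=2
ebx=(-7)&12=8
esi=2*13=26
esi=26+8=34
halt.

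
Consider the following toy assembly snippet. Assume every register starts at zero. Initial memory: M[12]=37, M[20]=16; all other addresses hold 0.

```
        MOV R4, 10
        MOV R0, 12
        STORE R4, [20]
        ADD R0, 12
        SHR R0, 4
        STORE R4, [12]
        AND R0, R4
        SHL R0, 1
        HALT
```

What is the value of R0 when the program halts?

MOV R4, 10 → R4=10
MOV R0, 12 → R0=12
STORE R4, [20] → M[20]=10
ADD R0, 12 → R0=12+12=24
SHR R0, 4 → R0=24>>4=1
STORE R4, [12] → M[12]=10
AND R0, R4 → R0=1&10=0
SHL R0, 1 → R0=0<<1=0
halt.

0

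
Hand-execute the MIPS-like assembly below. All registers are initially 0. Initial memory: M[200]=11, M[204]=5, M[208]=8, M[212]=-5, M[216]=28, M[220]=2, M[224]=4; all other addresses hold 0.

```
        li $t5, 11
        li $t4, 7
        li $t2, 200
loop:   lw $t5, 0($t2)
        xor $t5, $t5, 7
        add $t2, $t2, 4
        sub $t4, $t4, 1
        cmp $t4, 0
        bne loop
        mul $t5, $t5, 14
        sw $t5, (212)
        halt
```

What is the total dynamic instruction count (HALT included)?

after li $t5, 11: $t5=11
after li $t4, 7: $t4=7
after li $t2, 200: $t2=200
after lw $t5, 0($t2): $t5=M[200]=11
after xor $t5, $t5, 7: $t5=11^7=12
after add $t2, $t2, 4: $t2=200+4=204
after sub $t4, $t4, 1: $t4=7-1=6
cmp $t4, 0  (cmp 6,0)
bne loop: taken
after lw $t5, 0($t2): $t5=M[204]=5
after xor $t5, $t5, 7: $t5=5^7=2
after add $t2, $t2, 4: $t2=204+4=208
after sub $t4, $t4, 1: $t4=6-1=5
cmp $t4, 0  (cmp 5,0)
bne loop: taken
after lw $t5, 0($t2): $t5=M[208]=8
after xor $t5, $t5, 7: $t5=8^7=15
after add $t2, $t2, 4: $t2=208+4=212
after sub $t4, $t4, 1: $t4=5-1=4
cmp $t4, 0  (cmp 4,0)
bne loop: taken
after lw $t5, 0($t2): $t5=M[212]=-5
after xor $t5, $t5, 7: $t5=(-5)^7=-4
after add $t2, $t2, 4: $t2=212+4=216
after sub $t4, $t4, 1: $t4=4-1=3
cmp $t4, 0  (cmp 3,0)
bne loop: taken
after lw $t5, 0($t2): $t5=M[216]=28
after xor $t5, $t5, 7: $t5=28^7=27
after add $t2, $t2, 4: $t2=216+4=220
after sub $t4, $t4, 1: $t4=3-1=2
cmp $t4, 0  (cmp 2,0)
bne loop: taken
after lw $t5, 0($t2): $t5=M[220]=2
after xor $t5, $t5, 7: $t5=2^7=5
after add $t2, $t2, 4: $t2=220+4=224
after sub $t4, $t4, 1: $t4=2-1=1
cmp $t4, 0  (cmp 1,0)
bne loop: taken
after lw $t5, 0($t2): $t5=M[224]=4
after xor $t5, $t5, 7: $t5=4^7=3
after add $t2, $t2, 4: $t2=224+4=228
after sub $t4, $t4, 1: $t4=1-1=0
cmp $t4, 0  (cmp 0,0)
bne loop: not taken
after mul $t5, $t5, 14: $t5=3*14=42
sw $t5, (212) → M[212]=42
halt.
Total executed instructions: 48.

48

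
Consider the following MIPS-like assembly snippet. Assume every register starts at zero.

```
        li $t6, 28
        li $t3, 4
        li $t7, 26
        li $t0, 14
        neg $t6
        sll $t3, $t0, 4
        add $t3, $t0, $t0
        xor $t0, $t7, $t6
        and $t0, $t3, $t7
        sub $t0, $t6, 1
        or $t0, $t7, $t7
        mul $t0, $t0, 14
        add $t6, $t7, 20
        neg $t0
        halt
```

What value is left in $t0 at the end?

-364

after li $t6, 28: $t6=28
after li $t3, 4: $t3=4
after li $t7, 26: $t7=26
after li $t0, 14: $t0=14
after neg $t6: $t6=-(28)=-28
after sll $t3, $t0, 4: $t3=14<<4=224
after add $t3, $t0, $t0: $t3=14+14=28
after xor $t0, $t7, $t6: $t0=26^(-28)=-2
after and $t0, $t3, $t7: $t0=28&26=24
after sub $t0, $t6, 1: $t0=(-28)-1=-29
after or $t0, $t7, $t7: $t0=26|26=26
after mul $t0, $t0, 14: $t0=26*14=364
after add $t6, $t7, 20: $t6=26+20=46
after neg $t0: $t0=-(364)=-364
halt.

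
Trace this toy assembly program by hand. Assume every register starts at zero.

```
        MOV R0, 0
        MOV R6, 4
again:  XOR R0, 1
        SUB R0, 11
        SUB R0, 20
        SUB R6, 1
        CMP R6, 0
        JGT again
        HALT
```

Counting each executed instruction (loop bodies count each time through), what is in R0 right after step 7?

-30

MOV R0, 0 → R0=0
MOV R6, 4 → R6=4
XOR R0, 1 → R0=0^1=1
SUB R0, 11 → R0=1-11=-10
SUB R0, 20 → R0=(-10)-20=-30
SUB R6, 1 → R6=4-1=3
CMP R6, 0  (cmp 3,0)
After step 7: R0 = -30.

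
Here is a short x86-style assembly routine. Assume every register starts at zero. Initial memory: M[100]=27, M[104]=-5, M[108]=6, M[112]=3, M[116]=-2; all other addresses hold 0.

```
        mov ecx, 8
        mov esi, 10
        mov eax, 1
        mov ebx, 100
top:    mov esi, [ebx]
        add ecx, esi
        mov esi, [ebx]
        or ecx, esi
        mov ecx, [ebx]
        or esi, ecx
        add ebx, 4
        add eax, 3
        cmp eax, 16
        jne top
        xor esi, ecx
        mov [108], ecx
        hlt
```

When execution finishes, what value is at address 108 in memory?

mov ecx, 8 → ecx=8
mov esi, 10 → esi=10
mov eax, 1 → eax=1
mov ebx, 100 → ebx=100
mov esi, [ebx] → esi=M[100]=27
add ecx, esi → ecx=8+27=35
mov esi, [ebx] → esi=M[100]=27
or ecx, esi → ecx=35|27=59
mov ecx, [ebx] → ecx=M[100]=27
or esi, ecx → esi=27|27=27
add ebx, 4 → ebx=100+4=104
add eax, 3 → eax=1+3=4
cmp eax, 16  (cmp 4,16)
jne top: taken
mov esi, [ebx] → esi=M[104]=-5
add ecx, esi → ecx=27+(-5)=22
mov esi, [ebx] → esi=M[104]=-5
or ecx, esi → ecx=22|(-5)=-1
mov ecx, [ebx] → ecx=M[104]=-5
or esi, ecx → esi=(-5)|(-5)=-5
add ebx, 4 → ebx=104+4=108
add eax, 3 → eax=4+3=7
cmp eax, 16  (cmp 7,16)
jne top: taken
mov esi, [ebx] → esi=M[108]=6
add ecx, esi → ecx=(-5)+6=1
mov esi, [ebx] → esi=M[108]=6
or ecx, esi → ecx=1|6=7
mov ecx, [ebx] → ecx=M[108]=6
or esi, ecx → esi=6|6=6
add ebx, 4 → ebx=108+4=112
add eax, 3 → eax=7+3=10
cmp eax, 16  (cmp 10,16)
jne top: taken
mov esi, [ebx] → esi=M[112]=3
add ecx, esi → ecx=6+3=9
mov esi, [ebx] → esi=M[112]=3
or ecx, esi → ecx=9|3=11
mov ecx, [ebx] → ecx=M[112]=3
or esi, ecx → esi=3|3=3
add ebx, 4 → ebx=112+4=116
add eax, 3 → eax=10+3=13
cmp eax, 16  (cmp 13,16)
jne top: taken
mov esi, [ebx] → esi=M[116]=-2
add ecx, esi → ecx=3+(-2)=1
mov esi, [ebx] → esi=M[116]=-2
or ecx, esi → ecx=1|(-2)=-1
mov ecx, [ebx] → ecx=M[116]=-2
or esi, ecx → esi=(-2)|(-2)=-2
add ebx, 4 → ebx=116+4=120
add eax, 3 → eax=13+3=16
cmp eax, 16  (cmp 16,16)
jne top: not taken
xor esi, ecx → esi=(-2)^(-2)=0
mov [108], ecx → M[108]=-2
halt.

-2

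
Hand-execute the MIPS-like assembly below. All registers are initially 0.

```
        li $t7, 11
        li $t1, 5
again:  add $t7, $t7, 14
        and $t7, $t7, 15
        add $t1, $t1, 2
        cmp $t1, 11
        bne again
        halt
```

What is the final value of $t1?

$t7=11
$t1=5
$t7=11+14=25
$t7=25&15=9
$t1=5+2=7
cmp $t1, 11  (cmp 7,11)
bne again: taken
$t7=9+14=23
$t7=23&15=7
$t1=7+2=9
cmp $t1, 11  (cmp 9,11)
bne again: taken
$t7=7+14=21
$t7=21&15=5
$t1=9+2=11
cmp $t1, 11  (cmp 11,11)
bne again: not taken
halt.

11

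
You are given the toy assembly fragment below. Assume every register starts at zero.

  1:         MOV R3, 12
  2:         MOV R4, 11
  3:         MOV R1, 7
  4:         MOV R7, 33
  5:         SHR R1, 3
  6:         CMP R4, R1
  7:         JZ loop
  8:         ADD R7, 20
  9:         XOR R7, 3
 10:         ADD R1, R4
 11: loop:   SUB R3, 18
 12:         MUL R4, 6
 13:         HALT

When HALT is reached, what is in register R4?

MOV R3, 12 → R3=12
MOV R4, 11 → R4=11
MOV R1, 7 → R1=7
MOV R7, 33 → R7=33
SHR R1, 3 → R1=7>>3=0
CMP R4, R1  (cmp 11,0)
JZ loop: not taken
ADD R7, 20 → R7=33+20=53
XOR R7, 3 → R7=53^3=54
ADD R1, R4 → R1=0+11=11
SUB R3, 18 → R3=12-18=-6
MUL R4, 6 → R4=11*6=66
halt.

66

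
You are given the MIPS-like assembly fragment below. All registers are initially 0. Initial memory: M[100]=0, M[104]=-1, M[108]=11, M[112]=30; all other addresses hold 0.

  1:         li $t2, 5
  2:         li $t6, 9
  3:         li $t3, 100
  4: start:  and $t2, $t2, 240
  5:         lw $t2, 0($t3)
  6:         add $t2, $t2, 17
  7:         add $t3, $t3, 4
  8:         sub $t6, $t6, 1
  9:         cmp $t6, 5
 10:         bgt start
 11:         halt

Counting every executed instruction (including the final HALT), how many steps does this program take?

32

li $t2, 5 → $t2=5
li $t6, 9 → $t6=9
li $t3, 100 → $t3=100
and $t2, $t2, 240 → $t2=5&240=0
lw $t2, 0($t3) → $t2=M[100]=0
add $t2, $t2, 17 → $t2=0+17=17
add $t3, $t3, 4 → $t3=100+4=104
sub $t6, $t6, 1 → $t6=9-1=8
cmp $t6, 5  (cmp 8,5)
bgt start: taken
and $t2, $t2, 240 → $t2=17&240=16
lw $t2, 0($t3) → $t2=M[104]=-1
add $t2, $t2, 17 → $t2=(-1)+17=16
add $t3, $t3, 4 → $t3=104+4=108
sub $t6, $t6, 1 → $t6=8-1=7
cmp $t6, 5  (cmp 7,5)
bgt start: taken
and $t2, $t2, 240 → $t2=16&240=16
lw $t2, 0($t3) → $t2=M[108]=11
add $t2, $t2, 17 → $t2=11+17=28
add $t3, $t3, 4 → $t3=108+4=112
sub $t6, $t6, 1 → $t6=7-1=6
cmp $t6, 5  (cmp 6,5)
bgt start: taken
and $t2, $t2, 240 → $t2=28&240=16
lw $t2, 0($t3) → $t2=M[112]=30
add $t2, $t2, 17 → $t2=30+17=47
add $t3, $t3, 4 → $t3=112+4=116
sub $t6, $t6, 1 → $t6=6-1=5
cmp $t6, 5  (cmp 5,5)
bgt start: not taken
halt.
Total executed instructions: 32.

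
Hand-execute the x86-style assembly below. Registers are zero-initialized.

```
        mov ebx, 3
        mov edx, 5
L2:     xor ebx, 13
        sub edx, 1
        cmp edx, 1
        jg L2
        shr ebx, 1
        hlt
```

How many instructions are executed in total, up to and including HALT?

mov ebx, 3 → ebx=3
mov edx, 5 → edx=5
xor ebx, 13 → ebx=3^13=14
sub edx, 1 → edx=5-1=4
cmp edx, 1  (cmp 4,1)
jg L2: taken
xor ebx, 13 → ebx=14^13=3
sub edx, 1 → edx=4-1=3
cmp edx, 1  (cmp 3,1)
jg L2: taken
xor ebx, 13 → ebx=3^13=14
sub edx, 1 → edx=3-1=2
cmp edx, 1  (cmp 2,1)
jg L2: taken
xor ebx, 13 → ebx=14^13=3
sub edx, 1 → edx=2-1=1
cmp edx, 1  (cmp 1,1)
jg L2: not taken
shr ebx, 1 → ebx=3>>1=1
halt.
Total executed instructions: 20.

20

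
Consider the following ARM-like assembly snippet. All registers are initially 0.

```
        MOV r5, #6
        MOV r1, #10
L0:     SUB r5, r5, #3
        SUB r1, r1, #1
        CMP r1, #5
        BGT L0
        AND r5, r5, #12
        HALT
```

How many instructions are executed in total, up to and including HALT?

24

after MOV r5, #6: r5=6
after MOV r1, #10: r1=10
after SUB r5, r5, #3: r5=6-3=3
after SUB r1, r1, #1: r1=10-1=9
CMP r1, #5  (cmp 9,5)
BGT L0: taken
after SUB r5, r5, #3: r5=3-3=0
after SUB r1, r1, #1: r1=9-1=8
CMP r1, #5  (cmp 8,5)
BGT L0: taken
after SUB r5, r5, #3: r5=0-3=-3
after SUB r1, r1, #1: r1=8-1=7
CMP r1, #5  (cmp 7,5)
BGT L0: taken
after SUB r5, r5, #3: r5=(-3)-3=-6
after SUB r1, r1, #1: r1=7-1=6
CMP r1, #5  (cmp 6,5)
BGT L0: taken
after SUB r5, r5, #3: r5=(-6)-3=-9
after SUB r1, r1, #1: r1=6-1=5
CMP r1, #5  (cmp 5,5)
BGT L0: not taken
after AND r5, r5, #12: r5=(-9)&12=4
halt.
Total executed instructions: 24.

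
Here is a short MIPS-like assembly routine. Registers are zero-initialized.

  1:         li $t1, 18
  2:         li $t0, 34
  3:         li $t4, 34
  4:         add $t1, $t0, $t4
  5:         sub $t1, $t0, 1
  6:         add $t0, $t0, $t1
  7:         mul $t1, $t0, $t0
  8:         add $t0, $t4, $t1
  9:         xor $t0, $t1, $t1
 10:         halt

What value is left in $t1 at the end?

4489

$t1=18
$t0=34
$t4=34
$t1=34+34=68
$t1=34-1=33
$t0=34+33=67
$t1=67*67=4489
$t0=34+4489=4523
$t0=4489^4489=0
halt.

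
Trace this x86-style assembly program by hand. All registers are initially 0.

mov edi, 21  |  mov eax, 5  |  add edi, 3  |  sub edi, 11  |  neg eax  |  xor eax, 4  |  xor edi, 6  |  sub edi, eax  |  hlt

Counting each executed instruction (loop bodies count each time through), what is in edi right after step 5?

mov edi, 21 → edi=21
mov eax, 5 → eax=5
add edi, 3 → edi=21+3=24
sub edi, 11 → edi=24-11=13
neg eax → eax=-(5)=-5
After step 5: edi = 13.

13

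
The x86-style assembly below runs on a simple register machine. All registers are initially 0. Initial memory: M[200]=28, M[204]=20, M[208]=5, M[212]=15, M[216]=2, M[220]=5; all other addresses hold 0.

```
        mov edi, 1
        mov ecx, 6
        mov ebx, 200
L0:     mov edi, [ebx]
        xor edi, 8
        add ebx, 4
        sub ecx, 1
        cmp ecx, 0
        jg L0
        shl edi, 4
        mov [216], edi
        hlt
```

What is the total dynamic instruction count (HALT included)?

42

mov edi, 1 → edi=1
mov ecx, 6 → ecx=6
mov ebx, 200 → ebx=200
mov edi, [ebx] → edi=M[200]=28
xor edi, 8 → edi=28^8=20
add ebx, 4 → ebx=200+4=204
sub ecx, 1 → ecx=6-1=5
cmp ecx, 0  (cmp 5,0)
jg L0: taken
mov edi, [ebx] → edi=M[204]=20
xor edi, 8 → edi=20^8=28
add ebx, 4 → ebx=204+4=208
sub ecx, 1 → ecx=5-1=4
cmp ecx, 0  (cmp 4,0)
jg L0: taken
mov edi, [ebx] → edi=M[208]=5
xor edi, 8 → edi=5^8=13
add ebx, 4 → ebx=208+4=212
sub ecx, 1 → ecx=4-1=3
cmp ecx, 0  (cmp 3,0)
jg L0: taken
mov edi, [ebx] → edi=M[212]=15
xor edi, 8 → edi=15^8=7
add ebx, 4 → ebx=212+4=216
sub ecx, 1 → ecx=3-1=2
cmp ecx, 0  (cmp 2,0)
jg L0: taken
mov edi, [ebx] → edi=M[216]=2
xor edi, 8 → edi=2^8=10
add ebx, 4 → ebx=216+4=220
sub ecx, 1 → ecx=2-1=1
cmp ecx, 0  (cmp 1,0)
jg L0: taken
mov edi, [ebx] → edi=M[220]=5
xor edi, 8 → edi=5^8=13
add ebx, 4 → ebx=220+4=224
sub ecx, 1 → ecx=1-1=0
cmp ecx, 0  (cmp 0,0)
jg L0: not taken
shl edi, 4 → edi=13<<4=208
mov [216], edi → M[216]=208
halt.
Total executed instructions: 42.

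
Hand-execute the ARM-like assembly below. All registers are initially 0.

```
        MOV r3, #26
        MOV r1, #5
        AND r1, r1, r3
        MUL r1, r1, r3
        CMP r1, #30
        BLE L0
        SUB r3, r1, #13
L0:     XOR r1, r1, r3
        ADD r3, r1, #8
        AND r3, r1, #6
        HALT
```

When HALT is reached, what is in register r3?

2

r3=26
r1=5
r1=5&26=0
r1=0*26=0
CMP r1, #30  (cmp 0,30)
BLE L0: taken
r1=0^26=26
r3=26+8=34
r3=26&6=2
halt.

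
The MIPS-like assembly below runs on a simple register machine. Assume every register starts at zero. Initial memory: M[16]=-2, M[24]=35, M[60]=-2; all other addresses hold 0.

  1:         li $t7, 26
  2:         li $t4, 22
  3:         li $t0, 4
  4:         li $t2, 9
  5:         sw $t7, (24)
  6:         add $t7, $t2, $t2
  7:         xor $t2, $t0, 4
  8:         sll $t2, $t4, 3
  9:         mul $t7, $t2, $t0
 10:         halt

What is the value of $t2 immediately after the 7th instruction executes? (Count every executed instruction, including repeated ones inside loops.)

0

after li $t7, 26: $t7=26
after li $t4, 22: $t4=22
after li $t0, 4: $t0=4
after li $t2, 9: $t2=9
sw $t7, (24) → M[24]=26
after add $t7, $t2, $t2: $t7=9+9=18
after xor $t2, $t0, 4: $t2=4^4=0
After step 7: $t2 = 0.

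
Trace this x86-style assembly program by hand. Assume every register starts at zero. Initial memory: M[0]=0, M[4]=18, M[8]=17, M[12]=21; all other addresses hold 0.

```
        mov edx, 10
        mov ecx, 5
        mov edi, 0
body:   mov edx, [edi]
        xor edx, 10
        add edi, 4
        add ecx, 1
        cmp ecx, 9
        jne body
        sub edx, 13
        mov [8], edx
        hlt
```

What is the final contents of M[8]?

18

edx=10
ecx=5
edi=0
edx=M[0]=0
edx=0^10=10
edi=0+4=4
ecx=5+1=6
cmp ecx, 9  (cmp 6,9)
jne body: taken
edx=M[4]=18
edx=18^10=24
edi=4+4=8
ecx=6+1=7
cmp ecx, 9  (cmp 7,9)
jne body: taken
edx=M[8]=17
edx=17^10=27
edi=8+4=12
ecx=7+1=8
cmp ecx, 9  (cmp 8,9)
jne body: taken
edx=M[12]=21
edx=21^10=31
edi=12+4=16
ecx=8+1=9
cmp ecx, 9  (cmp 9,9)
jne body: not taken
edx=31-13=18
mov [8], edx → M[8]=18
halt.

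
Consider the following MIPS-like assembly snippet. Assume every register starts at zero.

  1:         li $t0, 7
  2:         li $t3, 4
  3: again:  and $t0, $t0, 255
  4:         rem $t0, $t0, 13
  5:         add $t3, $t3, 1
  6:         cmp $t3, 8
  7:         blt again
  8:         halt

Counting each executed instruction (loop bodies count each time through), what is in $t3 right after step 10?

6

$t0=7
$t3=4
$t0=7&255=7
$t0=7%13=7
$t3=4+1=5
cmp $t3, 8  (cmp 5,8)
blt again: taken
$t0=7&255=7
$t0=7%13=7
$t3=5+1=6
After step 10: $t3 = 6.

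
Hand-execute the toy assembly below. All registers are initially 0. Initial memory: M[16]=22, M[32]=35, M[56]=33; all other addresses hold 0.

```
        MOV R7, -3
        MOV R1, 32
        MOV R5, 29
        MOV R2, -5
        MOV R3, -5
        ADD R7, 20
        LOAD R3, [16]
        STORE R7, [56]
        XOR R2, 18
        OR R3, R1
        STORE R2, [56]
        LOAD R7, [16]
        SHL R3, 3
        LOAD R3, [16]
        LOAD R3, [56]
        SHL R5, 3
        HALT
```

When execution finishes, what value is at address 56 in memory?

R7=-3
R1=32
R5=29
R2=-5
R3=-5
R7=(-3)+20=17
R3=M[16]=22
STORE R7, [56] → M[56]=17
R2=(-5)^18=-23
R3=22|32=54
STORE R2, [56] → M[56]=-23
R7=M[16]=22
R3=54<<3=432
R3=M[16]=22
R3=M[56]=-23
R5=29<<3=232
halt.

-23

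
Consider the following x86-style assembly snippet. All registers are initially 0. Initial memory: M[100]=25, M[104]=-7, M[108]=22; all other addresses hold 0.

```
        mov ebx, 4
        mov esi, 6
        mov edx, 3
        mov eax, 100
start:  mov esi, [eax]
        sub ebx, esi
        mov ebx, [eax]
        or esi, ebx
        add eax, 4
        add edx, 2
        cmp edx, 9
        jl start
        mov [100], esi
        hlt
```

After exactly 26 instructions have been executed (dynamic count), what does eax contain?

112

ebx=4
esi=6
edx=3
eax=100
esi=M[100]=25
ebx=4-25=-21
ebx=M[100]=25
esi=25|25=25
eax=100+4=104
edx=3+2=5
cmp edx, 9  (cmp 5,9)
jl start: taken
esi=M[104]=-7
ebx=25-(-7)=32
ebx=M[104]=-7
esi=(-7)|(-7)=-7
eax=104+4=108
edx=5+2=7
cmp edx, 9  (cmp 7,9)
jl start: taken
esi=M[108]=22
ebx=(-7)-22=-29
ebx=M[108]=22
esi=22|22=22
eax=108+4=112
edx=7+2=9
After step 26: eax = 112.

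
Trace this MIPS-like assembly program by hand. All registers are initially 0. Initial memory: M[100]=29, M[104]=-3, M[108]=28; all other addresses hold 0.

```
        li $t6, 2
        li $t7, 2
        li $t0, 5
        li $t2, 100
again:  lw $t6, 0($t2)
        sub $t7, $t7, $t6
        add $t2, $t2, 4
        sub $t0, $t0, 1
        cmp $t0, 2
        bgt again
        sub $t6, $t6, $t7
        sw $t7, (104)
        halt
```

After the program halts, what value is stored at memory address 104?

li $t6, 2 → $t6=2
li $t7, 2 → $t7=2
li $t0, 5 → $t0=5
li $t2, 100 → $t2=100
lw $t6, 0($t2) → $t6=M[100]=29
sub $t7, $t7, $t6 → $t7=2-29=-27
add $t2, $t2, 4 → $t2=100+4=104
sub $t0, $t0, 1 → $t0=5-1=4
cmp $t0, 2  (cmp 4,2)
bgt again: taken
lw $t6, 0($t2) → $t6=M[104]=-3
sub $t7, $t7, $t6 → $t7=(-27)-(-3)=-24
add $t2, $t2, 4 → $t2=104+4=108
sub $t0, $t0, 1 → $t0=4-1=3
cmp $t0, 2  (cmp 3,2)
bgt again: taken
lw $t6, 0($t2) → $t6=M[108]=28
sub $t7, $t7, $t6 → $t7=(-24)-28=-52
add $t2, $t2, 4 → $t2=108+4=112
sub $t0, $t0, 1 → $t0=3-1=2
cmp $t0, 2  (cmp 2,2)
bgt again: not taken
sub $t6, $t6, $t7 → $t6=28-(-52)=80
sw $t7, (104) → M[104]=-52
halt.

-52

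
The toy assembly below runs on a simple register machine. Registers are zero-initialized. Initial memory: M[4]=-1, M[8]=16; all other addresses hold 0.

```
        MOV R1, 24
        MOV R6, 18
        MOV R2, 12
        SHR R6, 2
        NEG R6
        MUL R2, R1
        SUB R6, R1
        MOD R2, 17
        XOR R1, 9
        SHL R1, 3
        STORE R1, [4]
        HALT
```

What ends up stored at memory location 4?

136

after MOV R1, 24: R1=24
after MOV R6, 18: R6=18
after MOV R2, 12: R2=12
after SHR R6, 2: R6=18>>2=4
after NEG R6: R6=-(4)=-4
after MUL R2, R1: R2=12*24=288
after SUB R6, R1: R6=(-4)-24=-28
after MOD R2, 17: R2=288%17=16
after XOR R1, 9: R1=24^9=17
after SHL R1, 3: R1=17<<3=136
STORE R1, [4] → M[4]=136
halt.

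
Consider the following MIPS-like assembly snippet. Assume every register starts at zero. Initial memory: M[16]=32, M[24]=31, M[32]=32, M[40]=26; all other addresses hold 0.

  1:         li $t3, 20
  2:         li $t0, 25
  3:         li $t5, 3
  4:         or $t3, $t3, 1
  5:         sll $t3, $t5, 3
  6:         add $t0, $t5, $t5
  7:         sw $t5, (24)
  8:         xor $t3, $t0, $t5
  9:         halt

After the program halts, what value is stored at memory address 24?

3

after li $t3, 20: $t3=20
after li $t0, 25: $t0=25
after li $t5, 3: $t5=3
after or $t3, $t3, 1: $t3=20|1=21
after sll $t3, $t5, 3: $t3=3<<3=24
after add $t0, $t5, $t5: $t0=3+3=6
sw $t5, (24) → M[24]=3
after xor $t3, $t0, $t5: $t3=6^3=5
halt.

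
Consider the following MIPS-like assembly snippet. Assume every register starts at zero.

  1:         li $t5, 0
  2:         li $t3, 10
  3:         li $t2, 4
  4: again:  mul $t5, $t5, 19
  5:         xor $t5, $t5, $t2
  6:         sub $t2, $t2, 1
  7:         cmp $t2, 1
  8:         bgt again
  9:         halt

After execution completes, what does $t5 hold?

li $t5, 0 → $t5=0
li $t3, 10 → $t3=10
li $t2, 4 → $t2=4
mul $t5, $t5, 19 → $t5=0*19=0
xor $t5, $t5, $t2 → $t5=0^4=4
sub $t2, $t2, 1 → $t2=4-1=3
cmp $t2, 1  (cmp 3,1)
bgt again: taken
mul $t5, $t5, 19 → $t5=4*19=76
xor $t5, $t5, $t2 → $t5=76^3=79
sub $t2, $t2, 1 → $t2=3-1=2
cmp $t2, 1  (cmp 2,1)
bgt again: taken
mul $t5, $t5, 19 → $t5=79*19=1501
xor $t5, $t5, $t2 → $t5=1501^2=1503
sub $t2, $t2, 1 → $t2=2-1=1
cmp $t2, 1  (cmp 1,1)
bgt again: not taken
halt.

1503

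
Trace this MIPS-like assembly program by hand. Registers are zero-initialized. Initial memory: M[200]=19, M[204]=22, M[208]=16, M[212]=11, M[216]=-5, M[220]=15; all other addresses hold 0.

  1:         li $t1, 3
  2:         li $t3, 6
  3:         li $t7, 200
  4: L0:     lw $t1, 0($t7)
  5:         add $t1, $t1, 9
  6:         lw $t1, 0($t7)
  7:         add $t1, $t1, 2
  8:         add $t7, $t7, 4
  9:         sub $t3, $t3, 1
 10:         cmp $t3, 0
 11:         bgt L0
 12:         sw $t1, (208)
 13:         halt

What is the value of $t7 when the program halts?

$t1=3
$t3=6
$t7=200
$t1=M[200]=19
$t1=19+9=28
$t1=M[200]=19
$t1=19+2=21
$t7=200+4=204
$t3=6-1=5
cmp $t3, 0  (cmp 5,0)
bgt L0: taken
$t1=M[204]=22
$t1=22+9=31
$t1=M[204]=22
$t1=22+2=24
$t7=204+4=208
$t3=5-1=4
cmp $t3, 0  (cmp 4,0)
bgt L0: taken
$t1=M[208]=16
$t1=16+9=25
$t1=M[208]=16
$t1=16+2=18
$t7=208+4=212
$t3=4-1=3
cmp $t3, 0  (cmp 3,0)
bgt L0: taken
$t1=M[212]=11
$t1=11+9=20
$t1=M[212]=11
$t1=11+2=13
$t7=212+4=216
$t3=3-1=2
cmp $t3, 0  (cmp 2,0)
bgt L0: taken
$t1=M[216]=-5
$t1=(-5)+9=4
$t1=M[216]=-5
$t1=(-5)+2=-3
$t7=216+4=220
$t3=2-1=1
cmp $t3, 0  (cmp 1,0)
bgt L0: taken
$t1=M[220]=15
$t1=15+9=24
$t1=M[220]=15
$t1=15+2=17
$t7=220+4=224
$t3=1-1=0
cmp $t3, 0  (cmp 0,0)
bgt L0: not taken
sw $t1, (208) → M[208]=17
halt.

224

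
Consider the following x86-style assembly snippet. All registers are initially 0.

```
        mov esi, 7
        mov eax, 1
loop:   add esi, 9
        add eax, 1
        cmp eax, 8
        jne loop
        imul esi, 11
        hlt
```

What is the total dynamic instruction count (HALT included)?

esi=7
eax=1
esi=7+9=16
eax=1+1=2
cmp eax, 8  (cmp 2,8)
jne loop: taken
esi=16+9=25
eax=2+1=3
cmp eax, 8  (cmp 3,8)
jne loop: taken
esi=25+9=34
eax=3+1=4
cmp eax, 8  (cmp 4,8)
jne loop: taken
esi=34+9=43
eax=4+1=5
cmp eax, 8  (cmp 5,8)
jne loop: taken
esi=43+9=52
eax=5+1=6
cmp eax, 8  (cmp 6,8)
jne loop: taken
esi=52+9=61
eax=6+1=7
cmp eax, 8  (cmp 7,8)
jne loop: taken
esi=61+9=70
eax=7+1=8
cmp eax, 8  (cmp 8,8)
jne loop: not taken
esi=70*11=770
halt.
Total executed instructions: 32.

32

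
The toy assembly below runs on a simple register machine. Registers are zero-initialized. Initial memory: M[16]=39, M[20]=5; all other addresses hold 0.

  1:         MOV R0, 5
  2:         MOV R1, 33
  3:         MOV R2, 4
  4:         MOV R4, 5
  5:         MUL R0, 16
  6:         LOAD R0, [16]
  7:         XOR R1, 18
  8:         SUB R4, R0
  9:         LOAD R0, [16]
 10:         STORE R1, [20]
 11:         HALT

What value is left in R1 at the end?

51

R0=5
R1=33
R2=4
R4=5
R0=5*16=80
R0=M[16]=39
R1=33^18=51
R4=5-39=-34
R0=M[16]=39
STORE R1, [20] → M[20]=51
halt.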